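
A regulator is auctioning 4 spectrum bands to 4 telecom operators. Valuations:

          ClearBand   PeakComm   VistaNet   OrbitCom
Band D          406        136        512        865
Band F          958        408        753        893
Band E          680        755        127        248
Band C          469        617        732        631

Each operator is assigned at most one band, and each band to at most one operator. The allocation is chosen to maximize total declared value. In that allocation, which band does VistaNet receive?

VistaNet receives Band C.

Optimal: ClearBand→Band F ($958M), PeakComm→Band E ($755M), VistaNet→Band C ($732M), OrbitCom→Band D ($865M) — total 958+755+732+865 = $3310M.
Swapping ClearBand↔VistaNet (ClearBand→Band C $469M, VistaNet→Band F $753M) loses 468.
VistaNet's own top band is Band F ($753M), but forcing VistaNet→Band F and reassigning the rest optimally gives only $2915M — worse by 395.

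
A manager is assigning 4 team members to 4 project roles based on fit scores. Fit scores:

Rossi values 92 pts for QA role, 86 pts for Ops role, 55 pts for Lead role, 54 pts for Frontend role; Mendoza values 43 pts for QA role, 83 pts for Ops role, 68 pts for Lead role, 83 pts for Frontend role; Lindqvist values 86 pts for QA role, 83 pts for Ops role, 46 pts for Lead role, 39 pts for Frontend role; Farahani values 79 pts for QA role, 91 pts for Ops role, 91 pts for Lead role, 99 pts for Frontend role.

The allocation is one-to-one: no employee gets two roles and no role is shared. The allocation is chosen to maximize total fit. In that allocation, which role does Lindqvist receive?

Lindqvist receives Ops role.

Optimal: Rossi→QA role (92 pts), Mendoza→Frontend role (83 pts), Lindqvist→Ops role (83 pts), Farahani→Lead role (91 pts) — total 92+83+83+91 = 349 pts.
Row-greedy (each employee in turn takes its best remaining role) gives 320 pts, worse by 29.
Next-best assignment: Rossi→Ops role, Mendoza→Frontend role, Lindqvist→QA role, Farahani→Lead role = 346 pts.
Lindqvist's own top role is QA role (86 pts), but forcing Lindqvist→QA role and reassigning the rest optimally gives only 346 pts — worse by 3.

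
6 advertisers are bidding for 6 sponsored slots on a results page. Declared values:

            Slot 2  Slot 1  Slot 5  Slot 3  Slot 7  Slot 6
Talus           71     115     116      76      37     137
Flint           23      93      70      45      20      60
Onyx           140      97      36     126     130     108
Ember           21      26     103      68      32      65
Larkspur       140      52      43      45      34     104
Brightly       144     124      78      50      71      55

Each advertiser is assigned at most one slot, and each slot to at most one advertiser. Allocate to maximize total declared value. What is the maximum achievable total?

Maximum total: $679

Optimal: Talus→Slot 6 ($137), Flint→Slot 3 ($45), Onyx→Slot 7 ($130), Ember→Slot 5 ($103), Larkspur→Slot 2 ($140), Brightly→Slot 1 ($124) — total 137+45+130+103+140+124 = $679.
Checked against all permutations: $679 is optimal.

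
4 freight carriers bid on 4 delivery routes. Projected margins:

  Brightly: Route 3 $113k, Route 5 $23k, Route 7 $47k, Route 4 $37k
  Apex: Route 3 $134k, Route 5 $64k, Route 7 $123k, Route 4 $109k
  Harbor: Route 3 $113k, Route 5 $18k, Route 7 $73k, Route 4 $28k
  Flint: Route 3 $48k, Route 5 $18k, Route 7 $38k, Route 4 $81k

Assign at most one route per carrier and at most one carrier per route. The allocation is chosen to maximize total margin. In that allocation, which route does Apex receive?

Apex receives Route 7.

Optimal: Brightly→Route 5 ($23k), Apex→Route 7 ($123k), Harbor→Route 3 ($113k), Flint→Route 4 ($81k) — total 23+123+113+81 = $340k.
Column-greedy (each route in turn goes to its best remaining carrier) gives $311k, worse by 29.
Next-best assignment: Brightly→Route 3, Apex→Route 7, Harbor→Route 5, Flint→Route 4 = $335k.
Swapping Brightly↔Flint (Brightly→Route 4 $37k, Flint→Route 5 $18k) loses 49.
Apex's own top route is Route 3 ($134k), but forcing Apex→Route 3 and reassigning the rest optimally gives only $311k — worse by 29.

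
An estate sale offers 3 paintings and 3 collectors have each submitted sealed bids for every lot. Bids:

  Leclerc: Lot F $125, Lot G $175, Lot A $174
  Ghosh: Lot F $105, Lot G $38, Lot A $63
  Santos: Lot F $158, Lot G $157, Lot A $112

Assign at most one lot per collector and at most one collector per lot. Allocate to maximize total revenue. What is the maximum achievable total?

Maximum total: $436

Treat this as an assignment problem: match each collector to one lot.
Optimal: Leclerc→Lot A ($174), Ghosh→Lot F ($105), Santos→Lot G ($157) — total 174+105+157 = $436.
Row-greedy (each collector in turn takes its best remaining lot) gives $392, worse by 44.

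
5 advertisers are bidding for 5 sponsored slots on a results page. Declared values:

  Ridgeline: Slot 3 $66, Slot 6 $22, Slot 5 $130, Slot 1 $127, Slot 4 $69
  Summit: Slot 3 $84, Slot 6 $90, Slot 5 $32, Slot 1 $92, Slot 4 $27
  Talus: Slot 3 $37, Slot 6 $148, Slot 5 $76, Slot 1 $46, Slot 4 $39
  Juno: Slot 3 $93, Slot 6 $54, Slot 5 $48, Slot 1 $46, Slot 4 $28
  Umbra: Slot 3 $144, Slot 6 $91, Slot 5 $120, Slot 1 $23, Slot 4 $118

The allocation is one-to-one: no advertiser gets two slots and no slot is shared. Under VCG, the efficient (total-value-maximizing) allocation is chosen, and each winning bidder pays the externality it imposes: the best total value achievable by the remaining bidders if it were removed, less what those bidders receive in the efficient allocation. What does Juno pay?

Juno pays $26.

Efficient allocation: Ridgeline→Slot 5 ($130), Summit→Slot 1 ($92), Talus→Slot 6 ($148), Juno→Slot 3 ($93), Umbra→Slot 4 ($118); total welfare W = $581.
Juno receives Slot 3 at value $93, so the others get W − 93 = $488.
Without Juno: best allocation of the remaining 4 bidders over all 5 slots is Ridgeline→Slot 5 ($130), Summit→Slot 1 ($92), Talus→Slot 6 ($148), Umbra→Slot 3 ($144), total $514.
VCG payment = (others' best without Juno) − (others' welfare with Juno) = 514 − 488 = $26.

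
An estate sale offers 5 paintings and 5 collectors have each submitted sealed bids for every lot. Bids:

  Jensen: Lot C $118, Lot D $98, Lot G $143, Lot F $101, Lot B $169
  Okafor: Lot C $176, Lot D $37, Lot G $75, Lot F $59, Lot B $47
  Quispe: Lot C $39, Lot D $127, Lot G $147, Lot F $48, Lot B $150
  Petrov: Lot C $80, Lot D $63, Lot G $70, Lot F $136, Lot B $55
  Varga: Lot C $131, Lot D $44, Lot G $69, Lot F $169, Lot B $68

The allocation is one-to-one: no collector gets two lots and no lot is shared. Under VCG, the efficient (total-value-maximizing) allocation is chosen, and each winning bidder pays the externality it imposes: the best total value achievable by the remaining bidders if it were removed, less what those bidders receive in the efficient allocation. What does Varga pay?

Efficient allocation: Jensen→Lot B ($169), Okafor→Lot C ($176), Quispe→Lot G ($147), Petrov→Lot D ($63), Varga→Lot F ($169); total welfare W = $724.
Varga receives Lot F at value $169, so the others get W − 169 = $555.
Without Varga: best allocation of the remaining 4 bidders over all 5 lots is Jensen→Lot B ($169), Okafor→Lot C ($176), Quispe→Lot G ($147), Petrov→Lot F ($136), total $628.
VCG payment = (others' best without Varga) − (others' welfare with Varga) = 628 − 555 = $73.

Varga pays $73.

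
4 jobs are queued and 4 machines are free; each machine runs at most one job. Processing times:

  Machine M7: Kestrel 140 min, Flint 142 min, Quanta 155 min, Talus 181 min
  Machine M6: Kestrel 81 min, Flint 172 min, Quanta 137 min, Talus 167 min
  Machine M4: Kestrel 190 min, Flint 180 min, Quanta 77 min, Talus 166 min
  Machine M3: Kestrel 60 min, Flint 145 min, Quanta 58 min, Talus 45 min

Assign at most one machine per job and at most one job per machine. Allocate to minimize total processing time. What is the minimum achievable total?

Optimal: Kestrel→Machine M6 (81 min), Flint→Machine M7 (142 min), Quanta→Machine M4 (77 min), Talus→Machine M3 (45 min) — total 81+142+77+45 = 345 min.
Row-greedy (each job in turn takes its cheapest remaining machine) gives 446 min, worse by 101.

Minimum total: 345 min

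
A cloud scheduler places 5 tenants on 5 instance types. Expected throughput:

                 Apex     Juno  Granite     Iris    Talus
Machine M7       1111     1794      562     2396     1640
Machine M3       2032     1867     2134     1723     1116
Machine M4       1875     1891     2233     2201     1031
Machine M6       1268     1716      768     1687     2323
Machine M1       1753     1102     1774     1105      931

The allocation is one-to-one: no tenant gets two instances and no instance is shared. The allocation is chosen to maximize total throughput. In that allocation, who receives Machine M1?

Optimal: Apex→Machine M1 (1753 ops/s), Juno→Machine M3 (1867 ops/s), Granite→Machine M4 (2233 ops/s), Iris→Machine M7 (2396 ops/s), Talus→Machine M6 (2323 ops/s) — total 1753+1867+2233+2396+2323 = 10572 ops/s.
Next-best assignment: Apex→Machine M1, Juno→Machine M4, Granite→Machine M3, Iris→Machine M7, Talus→Machine M6 = 10497 ops/s.
Swapping Talus↔Iris (Talus→Machine M7 1640 ops/s, Iris→Machine M6 1687 ops/s) loses 1392.
Apex's own top instance is Machine M3 (2032 ops/s), but forcing Apex→Machine M3 and reassigning the rest optimally gives only 10416 ops/s — worse by 156.

Apex receives Machine M1.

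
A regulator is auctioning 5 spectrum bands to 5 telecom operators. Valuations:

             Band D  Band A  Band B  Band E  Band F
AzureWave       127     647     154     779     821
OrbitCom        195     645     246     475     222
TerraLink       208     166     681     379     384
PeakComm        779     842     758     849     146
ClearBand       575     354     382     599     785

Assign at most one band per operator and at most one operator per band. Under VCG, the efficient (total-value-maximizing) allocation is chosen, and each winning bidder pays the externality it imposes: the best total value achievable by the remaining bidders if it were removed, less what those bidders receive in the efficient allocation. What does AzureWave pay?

Efficient allocation: AzureWave→Band E ($779M), OrbitCom→Band A ($645M), TerraLink→Band B ($681M), PeakComm→Band D ($779M), ClearBand→Band F ($785M); total welfare W = $3669M.
AzureWave receives Band E at value $779M, so the others get W − 779 = $2890M.
Without AzureWave: best allocation of the remaining 4 bidders over all 5 bands is OrbitCom→Band A ($645M), TerraLink→Band B ($681M), PeakComm→Band E ($849M), ClearBand→Band F ($785M), total $2960M.
VCG payment = (others' best without AzureWave) − (others' welfare with AzureWave) = 2960 − 2890 = $70M.

AzureWave pays $70M.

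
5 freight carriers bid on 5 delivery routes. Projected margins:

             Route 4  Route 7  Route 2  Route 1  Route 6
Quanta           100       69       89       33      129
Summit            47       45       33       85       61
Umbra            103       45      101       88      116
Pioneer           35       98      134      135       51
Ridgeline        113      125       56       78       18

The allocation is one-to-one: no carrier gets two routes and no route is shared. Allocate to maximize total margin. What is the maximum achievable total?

Max total: $576k

Optimal: Quanta→Route 6 ($129k), Summit→Route 1 ($85k), Umbra→Route 4 ($103k), Pioneer→Route 2 ($134k), Ridgeline→Route 7 ($125k) — total 129+85+103+134+125 = $576k.
Max-entry greedy (repeatedly take the single best remaining cell) gives $525k, worse by 51.
Every other assignment is strictly worse.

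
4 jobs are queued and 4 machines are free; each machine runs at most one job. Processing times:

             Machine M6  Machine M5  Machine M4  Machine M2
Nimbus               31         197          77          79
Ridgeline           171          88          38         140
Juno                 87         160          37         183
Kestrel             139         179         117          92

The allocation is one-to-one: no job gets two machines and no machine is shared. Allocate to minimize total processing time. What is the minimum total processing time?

Min total: 248 min

This is a one-to-one assignment (minimum-cost bipartite matching).
Optimal: Nimbus→Machine M6 (31 min), Ridgeline→Machine M5 (88 min), Juno→Machine M4 (37 min), Kestrel→Machine M2 (92 min) — total 31+88+37+92 = 248 min.
Row-greedy (each job in turn takes its cheapest remaining machine) gives 321 min, worse by 73.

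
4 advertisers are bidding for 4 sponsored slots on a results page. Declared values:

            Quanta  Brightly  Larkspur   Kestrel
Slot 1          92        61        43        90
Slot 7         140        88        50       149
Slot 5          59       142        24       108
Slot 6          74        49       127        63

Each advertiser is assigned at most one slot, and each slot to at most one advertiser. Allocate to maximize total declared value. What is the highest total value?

Maximum total: $510

This is a one-to-one assignment (maximum-weight bipartite matching).
Optimal: Quanta→Slot 1 ($92), Brightly→Slot 5 ($142), Larkspur→Slot 6 ($127), Kestrel→Slot 7 ($149) — total 92+142+127+149 = $510.
Row-greedy (each advertiser in turn takes its best remaining slot) gives $499, worse by 11.
Swapping Brightly↔Kestrel (Brightly→Slot 7 $88, Kestrel→Slot 5 $108) loses 95.
Checked against all permutations: $510 is optimal.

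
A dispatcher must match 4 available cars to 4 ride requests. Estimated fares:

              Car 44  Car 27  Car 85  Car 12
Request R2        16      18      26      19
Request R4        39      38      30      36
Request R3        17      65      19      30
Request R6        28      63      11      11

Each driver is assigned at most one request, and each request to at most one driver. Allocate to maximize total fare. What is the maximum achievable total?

Maximum total: $158

Optimal: Car 44→Request R4 ($39), Car 27→Request R6 ($63), Car 85→Request R2 ($26), Car 12→Request R3 ($30) — total 39+63+26+30 = $158.
Column-greedy (each request in turn goes to its best remaining driver) gives $141, worse by 17.
Next-best assignment: Car 44→Request R6, Car 27→Request R3, Car 85→Request R2, Car 12→Request R4 = $155.
Swapping Car 85↔Car 27 (Car 85→Request R6 $11, Car 27→Request R2 $18) loses 60.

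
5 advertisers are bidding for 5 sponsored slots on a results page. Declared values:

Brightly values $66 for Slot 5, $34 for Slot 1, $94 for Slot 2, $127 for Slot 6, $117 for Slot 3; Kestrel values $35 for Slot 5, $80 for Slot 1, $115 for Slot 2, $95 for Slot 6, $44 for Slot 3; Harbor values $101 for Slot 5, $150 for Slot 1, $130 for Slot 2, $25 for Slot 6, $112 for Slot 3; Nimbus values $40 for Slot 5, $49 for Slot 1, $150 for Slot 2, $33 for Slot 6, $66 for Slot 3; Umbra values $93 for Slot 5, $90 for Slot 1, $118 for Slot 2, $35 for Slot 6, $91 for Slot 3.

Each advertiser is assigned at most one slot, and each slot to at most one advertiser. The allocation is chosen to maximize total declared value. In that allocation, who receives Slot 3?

This is a one-to-one assignment (maximum-weight bipartite matching).
Optimal: Brightly→Slot 3 ($117), Kestrel→Slot 6 ($95), Harbor→Slot 1 ($150), Nimbus→Slot 2 ($150), Umbra→Slot 5 ($93) — total 117+95+150+150+93 = $605.
Row-greedy (each advertiser in turn takes its best remaining slot) gives $551, worse by 54.
Swapping Kestrel↔Nimbus (Kestrel→Slot 2 $115, Nimbus→Slot 6 $33) loses 97.
Brightly's own top slot is Slot 6 ($127), but forcing Brightly→Slot 6 and reassigning the rest optimally gives only $564 — worse by 41.

Brightly receives Slot 3.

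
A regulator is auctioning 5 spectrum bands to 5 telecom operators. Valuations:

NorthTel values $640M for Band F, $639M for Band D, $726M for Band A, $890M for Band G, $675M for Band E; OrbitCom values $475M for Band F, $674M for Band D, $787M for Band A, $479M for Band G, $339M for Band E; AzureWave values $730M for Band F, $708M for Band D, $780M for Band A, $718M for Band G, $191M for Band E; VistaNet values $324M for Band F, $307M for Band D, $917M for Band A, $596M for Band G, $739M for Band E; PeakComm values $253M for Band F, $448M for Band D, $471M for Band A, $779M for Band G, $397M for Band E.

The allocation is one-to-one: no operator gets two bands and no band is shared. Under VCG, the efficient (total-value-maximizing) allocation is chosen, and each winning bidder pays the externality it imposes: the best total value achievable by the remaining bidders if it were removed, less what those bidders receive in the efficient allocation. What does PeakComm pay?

PeakComm pays $215M.

Efficient allocation: NorthTel→Band E ($675M), OrbitCom→Band D ($674M), AzureWave→Band F ($730M), VistaNet→Band A ($917M), PeakComm→Band G ($779M); total welfare W = $3775M.
PeakComm receives Band G at value $779M, so the others get W − 779 = $2996M.
Without PeakComm: best allocation of the remaining 4 bidders over all 5 bands is NorthTel→Band G ($890M), OrbitCom→Band D ($674M), AzureWave→Band F ($730M), VistaNet→Band A ($917M), total $3211M.
VCG payment = (others' best without PeakComm) − (others' welfare with PeakComm) = 3211 − 2996 = $215M.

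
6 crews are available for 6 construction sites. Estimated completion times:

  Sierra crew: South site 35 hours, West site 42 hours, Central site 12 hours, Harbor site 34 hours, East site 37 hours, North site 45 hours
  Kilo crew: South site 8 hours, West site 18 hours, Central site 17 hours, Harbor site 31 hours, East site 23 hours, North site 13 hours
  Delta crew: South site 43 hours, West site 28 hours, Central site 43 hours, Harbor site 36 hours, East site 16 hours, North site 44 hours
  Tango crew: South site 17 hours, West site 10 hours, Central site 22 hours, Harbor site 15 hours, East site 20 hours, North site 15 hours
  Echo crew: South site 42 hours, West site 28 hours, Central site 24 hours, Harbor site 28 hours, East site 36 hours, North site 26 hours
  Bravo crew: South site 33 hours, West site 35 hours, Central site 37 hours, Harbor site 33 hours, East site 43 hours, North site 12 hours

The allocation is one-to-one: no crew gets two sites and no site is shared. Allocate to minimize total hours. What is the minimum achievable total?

Optimal: Sierra crew→Central site (12 hours), Kilo crew→South site (8 hours), Delta crew→East site (16 hours), Tango crew→West site (10 hours), Echo crew→Harbor site (28 hours), Bravo crew→North site (12 hours) — total 12+8+16+10+28+12 = 86 hours.
Row-greedy (each crew in turn takes its cheapest remaining site) gives 105 hours, worse by 19.

Min total: 86 hours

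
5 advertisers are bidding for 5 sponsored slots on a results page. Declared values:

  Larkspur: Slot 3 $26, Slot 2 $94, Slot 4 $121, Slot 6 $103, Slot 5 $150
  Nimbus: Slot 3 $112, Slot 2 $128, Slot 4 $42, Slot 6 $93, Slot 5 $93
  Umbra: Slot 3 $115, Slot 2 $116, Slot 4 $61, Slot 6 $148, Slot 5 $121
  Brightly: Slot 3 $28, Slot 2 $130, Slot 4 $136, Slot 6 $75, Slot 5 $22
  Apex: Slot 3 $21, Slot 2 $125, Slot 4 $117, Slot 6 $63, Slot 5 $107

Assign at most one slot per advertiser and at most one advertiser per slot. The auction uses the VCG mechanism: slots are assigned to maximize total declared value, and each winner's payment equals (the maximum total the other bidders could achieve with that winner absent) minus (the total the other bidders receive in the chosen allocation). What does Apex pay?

Efficient allocation: Larkspur→Slot 5 ($150), Nimbus→Slot 3 ($112), Umbra→Slot 6 ($148), Brightly→Slot 4 ($136), Apex→Slot 2 ($125); total welfare W = $671.
Apex receives Slot 2 at value $125, so the others get W − 125 = $546.
Without Apex: best allocation of the remaining 4 bidders over all 5 slots is Larkspur→Slot 5 ($150), Nimbus→Slot 2 ($128), Umbra→Slot 6 ($148), Brightly→Slot 4 ($136), total $562.
VCG payment = (others' best without Apex) − (others' welfare with Apex) = 562 − 546 = $16.

Apex pays $16.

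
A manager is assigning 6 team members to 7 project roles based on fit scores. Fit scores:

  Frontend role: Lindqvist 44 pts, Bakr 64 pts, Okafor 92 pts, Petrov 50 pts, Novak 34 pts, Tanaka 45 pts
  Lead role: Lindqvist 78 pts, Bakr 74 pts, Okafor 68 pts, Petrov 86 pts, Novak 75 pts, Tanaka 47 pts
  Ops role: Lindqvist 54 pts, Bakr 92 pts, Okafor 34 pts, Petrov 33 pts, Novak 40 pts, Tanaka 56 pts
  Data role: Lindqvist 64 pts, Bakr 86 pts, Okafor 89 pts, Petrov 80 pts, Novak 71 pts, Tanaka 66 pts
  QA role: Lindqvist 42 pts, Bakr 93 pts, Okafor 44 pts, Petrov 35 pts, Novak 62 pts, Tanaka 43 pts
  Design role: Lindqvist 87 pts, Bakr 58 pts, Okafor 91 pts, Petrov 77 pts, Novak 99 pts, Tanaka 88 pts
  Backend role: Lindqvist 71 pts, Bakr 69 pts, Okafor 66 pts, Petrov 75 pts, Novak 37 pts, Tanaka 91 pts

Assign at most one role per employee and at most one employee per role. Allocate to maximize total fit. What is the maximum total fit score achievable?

Max total: 533 pts

This is a one-to-one assignment (maximum-weight bipartite matching).
Optimal: Lindqvist→Lead role (78 pts), Bakr→QA role (93 pts), Okafor→Frontend role (92 pts), Petrov→Data role (80 pts), Novak→Design role (99 pts), Tanaka→Backend role (91 pts) — total 78+93+92+80+99+91 = 533 pts.
Column-greedy (each role in turn goes to its best remaining employee) gives 471 pts, worse by 62.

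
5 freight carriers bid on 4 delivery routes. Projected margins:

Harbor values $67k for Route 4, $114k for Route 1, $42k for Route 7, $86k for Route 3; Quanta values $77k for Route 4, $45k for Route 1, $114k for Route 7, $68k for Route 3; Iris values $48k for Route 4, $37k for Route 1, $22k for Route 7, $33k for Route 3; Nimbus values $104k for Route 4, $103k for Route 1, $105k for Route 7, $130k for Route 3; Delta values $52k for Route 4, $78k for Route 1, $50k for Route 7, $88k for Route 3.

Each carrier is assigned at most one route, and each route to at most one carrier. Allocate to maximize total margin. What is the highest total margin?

Maximum total: $420k

This is a one-to-one assignment (maximum-weight bipartite matching).
Optimal: Nimbus→Route 4 ($104k), Harbor→Route 1 ($114k), Quanta→Route 7 ($114k), Delta→Route 3 ($88k) — total 104+114+114+88 = $420k.
Row-greedy (each carrier in turn takes its best remaining route) gives $406k, worse by 14.
Checked against all permutations: $420k is optimal.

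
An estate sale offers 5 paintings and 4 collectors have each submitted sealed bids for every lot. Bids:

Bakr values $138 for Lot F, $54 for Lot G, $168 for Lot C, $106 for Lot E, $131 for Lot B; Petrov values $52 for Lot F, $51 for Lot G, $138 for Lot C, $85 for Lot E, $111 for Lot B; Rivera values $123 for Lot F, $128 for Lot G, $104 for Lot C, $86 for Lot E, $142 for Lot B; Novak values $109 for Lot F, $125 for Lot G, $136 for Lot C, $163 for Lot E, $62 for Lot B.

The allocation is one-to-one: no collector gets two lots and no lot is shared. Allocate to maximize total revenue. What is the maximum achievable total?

This is the linear assignment problem.
Optimal: Bakr→Lot F ($138), Petrov→Lot C ($138), Rivera→Lot B ($142), Novak→Lot E ($163) — total 138+138+142+163 = $581.
Max-entry greedy (repeatedly take the single best remaining cell) gives $525, worse by 56.
Next-best assignment: Bakr→Lot C, Petrov→Lot B, Rivera→Lot G, Novak→Lot E = $570.

Maximum total: $581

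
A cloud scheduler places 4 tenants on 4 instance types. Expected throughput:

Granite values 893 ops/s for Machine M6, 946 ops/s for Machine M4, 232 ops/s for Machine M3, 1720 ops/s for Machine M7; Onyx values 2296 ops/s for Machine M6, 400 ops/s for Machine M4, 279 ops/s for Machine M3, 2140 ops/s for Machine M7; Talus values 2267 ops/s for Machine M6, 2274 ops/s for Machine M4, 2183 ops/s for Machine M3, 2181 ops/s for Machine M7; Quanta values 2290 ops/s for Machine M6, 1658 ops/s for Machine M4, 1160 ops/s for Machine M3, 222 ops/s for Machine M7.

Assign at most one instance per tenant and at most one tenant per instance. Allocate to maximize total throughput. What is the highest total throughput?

Maximum total: 7857 ops/s

Treat this as an assignment problem: match each tenant to one instance.
Optimal: Granite→Machine M7 (1720 ops/s), Onyx→Machine M6 (2296 ops/s), Talus→Machine M3 (2183 ops/s), Quanta→Machine M4 (1658 ops/s) — total 1720+2296+2183+1658 = 7857 ops/s.
Max-entry greedy (repeatedly take the single best remaining cell) gives 7450 ops/s, worse by 407.
Next-best assignment: Granite→Machine M4, Onyx→Machine M7, Talus→Machine M3, Quanta→Machine M6 = 7559 ops/s.
Swapping Onyx↔Talus (Onyx→Machine M3 279 ops/s, Talus→Machine M6 2267 ops/s) loses 1933.
No other one-to-one assignment exceeds 7857 ops/s.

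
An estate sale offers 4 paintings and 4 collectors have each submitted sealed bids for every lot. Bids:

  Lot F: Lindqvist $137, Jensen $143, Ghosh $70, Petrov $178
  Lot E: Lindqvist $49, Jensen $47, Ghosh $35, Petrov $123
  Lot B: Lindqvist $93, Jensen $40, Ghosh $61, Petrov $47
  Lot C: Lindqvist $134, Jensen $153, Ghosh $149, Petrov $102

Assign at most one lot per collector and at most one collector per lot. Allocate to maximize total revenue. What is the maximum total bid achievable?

This is a one-to-one assignment (maximum-weight bipartite matching).
Optimal: Lindqvist→Lot B ($93), Jensen→Lot F ($143), Ghosh→Lot C ($149), Petrov→Lot E ($123) — total 93+143+149+123 = $508.
Row-greedy (each collector in turn takes its best remaining lot) gives $474, worse by 34.
Checked against all permutations: $508 is optimal.

Maximum total: $508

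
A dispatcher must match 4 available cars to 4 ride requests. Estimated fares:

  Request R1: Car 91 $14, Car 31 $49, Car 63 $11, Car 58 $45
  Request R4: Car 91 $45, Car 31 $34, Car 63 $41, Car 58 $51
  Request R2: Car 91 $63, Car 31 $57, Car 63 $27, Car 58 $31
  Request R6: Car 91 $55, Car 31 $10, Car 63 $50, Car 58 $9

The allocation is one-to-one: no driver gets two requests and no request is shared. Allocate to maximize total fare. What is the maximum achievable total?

Max total: $213

Optimal: Car 91→Request R2 ($63), Car 31→Request R1 ($49), Car 63→Request R6 ($50), Car 58→Request R4 ($51) — total 63+49+50+51 = $213.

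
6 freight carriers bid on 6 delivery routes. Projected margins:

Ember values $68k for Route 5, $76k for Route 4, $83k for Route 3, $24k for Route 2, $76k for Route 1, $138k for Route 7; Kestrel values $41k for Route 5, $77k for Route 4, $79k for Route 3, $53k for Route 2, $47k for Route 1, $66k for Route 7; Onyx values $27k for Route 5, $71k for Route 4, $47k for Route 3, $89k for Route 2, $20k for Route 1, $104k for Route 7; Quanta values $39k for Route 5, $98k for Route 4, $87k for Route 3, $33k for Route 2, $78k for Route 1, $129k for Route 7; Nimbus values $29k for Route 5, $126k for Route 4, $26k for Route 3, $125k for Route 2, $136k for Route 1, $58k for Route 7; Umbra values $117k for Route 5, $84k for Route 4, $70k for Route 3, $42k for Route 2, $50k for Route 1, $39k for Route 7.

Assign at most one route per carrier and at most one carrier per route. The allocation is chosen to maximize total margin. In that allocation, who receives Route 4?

Quanta receives Route 4.

Optimal: Ember→Route 7 ($138k), Kestrel→Route 3 ($79k), Onyx→Route 2 ($89k), Quanta→Route 4 ($98k), Nimbus→Route 1 ($136k), Umbra→Route 5 ($117k) — total 138+79+89+98+136+117 = $657k.
Column-greedy (each route in turn goes to its best remaining carrier) gives $561k, worse by 96.
Next-best assignment: Ember→Route 7, Kestrel→Route 4, Onyx→Route 2, Quanta→Route 3, Nimbus→Route 1, Umbra→Route 5 = $644k.
No other one-to-one assignment exceeds $657k.
Quanta's own top route is Route 7 ($129k), but forcing Quanta→Route 7 and reassigning the rest optimally gives only $631k — worse by 26.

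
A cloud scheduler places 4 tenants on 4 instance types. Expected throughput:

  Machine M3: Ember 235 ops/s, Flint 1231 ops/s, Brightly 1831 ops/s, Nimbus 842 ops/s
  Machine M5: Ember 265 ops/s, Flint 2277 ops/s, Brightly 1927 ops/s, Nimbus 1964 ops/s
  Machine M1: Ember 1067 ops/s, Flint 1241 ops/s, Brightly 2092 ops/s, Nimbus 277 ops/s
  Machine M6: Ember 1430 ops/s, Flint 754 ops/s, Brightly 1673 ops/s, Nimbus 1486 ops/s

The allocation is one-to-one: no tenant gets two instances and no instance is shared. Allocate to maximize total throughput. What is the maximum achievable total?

Optimal: Ember→Machine M6 (1430 ops/s), Flint→Machine M3 (1231 ops/s), Brightly→Machine M1 (2092 ops/s), Nimbus→Machine M5 (1964 ops/s) — total 1430+1231+2092+1964 = 6717 ops/s.
Max-entry greedy (repeatedly take the single best remaining cell) gives 6090 ops/s, worse by 627.
Checked against all permutations: 6717 ops/s is optimal.

Maximum total: 6717 ops/s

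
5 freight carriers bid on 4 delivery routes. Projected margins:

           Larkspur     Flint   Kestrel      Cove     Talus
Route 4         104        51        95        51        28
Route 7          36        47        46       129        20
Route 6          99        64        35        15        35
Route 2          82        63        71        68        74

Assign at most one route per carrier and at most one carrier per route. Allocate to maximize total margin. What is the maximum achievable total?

Optimal: Kestrel→Route 4 ($95k), Cove→Route 7 ($129k), Larkspur→Route 6 ($99k), Talus→Route 2 ($74k) — total 95+129+99+74 = $397k.
Max-entry greedy (repeatedly take the single best remaining cell) gives $371k, worse by 26.

Max total: $397k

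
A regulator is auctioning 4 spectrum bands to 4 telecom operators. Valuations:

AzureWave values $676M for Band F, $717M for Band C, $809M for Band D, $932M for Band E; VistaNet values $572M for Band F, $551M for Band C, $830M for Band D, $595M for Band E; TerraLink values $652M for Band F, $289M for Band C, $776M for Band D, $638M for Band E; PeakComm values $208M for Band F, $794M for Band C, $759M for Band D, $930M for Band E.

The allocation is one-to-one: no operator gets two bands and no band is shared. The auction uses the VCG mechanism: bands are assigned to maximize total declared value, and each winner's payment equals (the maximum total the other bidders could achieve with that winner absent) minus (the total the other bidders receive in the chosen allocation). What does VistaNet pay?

Efficient allocation: AzureWave→Band E ($932M), VistaNet→Band D ($830M), TerraLink→Band F ($652M), PeakComm→Band C ($794M); total welfare W = $3208M.
VistaNet receives Band D at value $830M, so the others get W − 830 = $2378M.
Without VistaNet: best allocation of the remaining 3 bidders over all 4 bands is AzureWave→Band E ($932M), TerraLink→Band D ($776M), PeakComm→Band C ($794M), total $2502M.
VCG payment = (others' best without VistaNet) − (others' welfare with VistaNet) = 2502 − 2378 = $124M.

VistaNet pays $124M.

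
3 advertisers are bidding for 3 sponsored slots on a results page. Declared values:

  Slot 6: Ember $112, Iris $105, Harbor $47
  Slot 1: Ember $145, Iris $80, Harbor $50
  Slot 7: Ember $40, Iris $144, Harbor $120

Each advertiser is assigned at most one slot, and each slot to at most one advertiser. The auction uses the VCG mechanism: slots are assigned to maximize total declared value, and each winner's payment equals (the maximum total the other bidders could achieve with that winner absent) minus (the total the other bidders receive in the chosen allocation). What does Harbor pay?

Efficient allocation: Ember→Slot 1 ($145), Iris→Slot 6 ($105), Harbor→Slot 7 ($120); total welfare W = $370.
Harbor receives Slot 7 at value $120, so the others get W − 120 = $250.
Without Harbor: best allocation of the remaining 2 bidders over all 3 slots is Ember→Slot 1 ($145), Iris→Slot 7 ($144), total $289.
VCG payment = (others' best without Harbor) − (others' welfare with Harbor) = 289 − 250 = $39.

Harbor pays $39.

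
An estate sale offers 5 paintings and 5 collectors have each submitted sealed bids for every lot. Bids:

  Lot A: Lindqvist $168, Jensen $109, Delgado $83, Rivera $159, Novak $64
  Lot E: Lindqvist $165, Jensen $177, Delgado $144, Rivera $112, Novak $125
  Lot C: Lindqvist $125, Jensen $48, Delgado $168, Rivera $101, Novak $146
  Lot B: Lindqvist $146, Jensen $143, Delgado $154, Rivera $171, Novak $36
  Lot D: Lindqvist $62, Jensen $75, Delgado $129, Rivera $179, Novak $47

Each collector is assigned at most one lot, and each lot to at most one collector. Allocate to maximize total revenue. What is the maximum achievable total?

Max total: $824

Optimal: Lindqvist→Lot A ($168), Jensen→Lot E ($177), Delgado→Lot B ($154), Rivera→Lot D ($179), Novak→Lot C ($146) — total 168+177+154+179+146 = $824.
Column-greedy (each lot in turn goes to its best remaining collector) gives $731, worse by 93.
Next-best assignment: Lindqvist→Lot A, Jensen→Lot E, Delgado→Lot D, Rivera→Lot B, Novak→Lot C = $791.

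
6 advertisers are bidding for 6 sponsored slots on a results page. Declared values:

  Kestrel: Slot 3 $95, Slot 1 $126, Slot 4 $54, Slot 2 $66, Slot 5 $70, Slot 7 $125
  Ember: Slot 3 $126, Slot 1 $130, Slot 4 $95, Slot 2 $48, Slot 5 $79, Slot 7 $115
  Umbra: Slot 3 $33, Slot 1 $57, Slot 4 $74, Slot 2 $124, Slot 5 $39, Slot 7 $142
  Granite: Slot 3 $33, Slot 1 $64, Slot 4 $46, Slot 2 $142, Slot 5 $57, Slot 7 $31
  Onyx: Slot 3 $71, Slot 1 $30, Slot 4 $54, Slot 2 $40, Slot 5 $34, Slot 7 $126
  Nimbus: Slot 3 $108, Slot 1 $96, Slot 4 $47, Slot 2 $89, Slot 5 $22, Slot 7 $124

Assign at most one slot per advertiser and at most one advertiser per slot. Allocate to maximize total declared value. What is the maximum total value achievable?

Max total: $655

Optimal: Kestrel→Slot 1 ($126), Ember→Slot 5 ($79), Umbra→Slot 4 ($74), Granite→Slot 2 ($142), Onyx→Slot 7 ($126), Nimbus→Slot 3 ($108) — total 126+79+74+142+126+108 = $655.
Max-entry greedy (repeatedly take the single best remaining cell) gives $646, worse by 9.
Next-best assignment: Kestrel→Slot 1, Ember→Slot 5, Umbra→Slot 7, Granite→Slot 2, Onyx→Slot 4, Nimbus→Slot 3 = $651.
Swapping Nimbus↔Ember (Nimbus→Slot 5 $22, Ember→Slot 3 $126) loses 39.
Every other assignment is strictly worse.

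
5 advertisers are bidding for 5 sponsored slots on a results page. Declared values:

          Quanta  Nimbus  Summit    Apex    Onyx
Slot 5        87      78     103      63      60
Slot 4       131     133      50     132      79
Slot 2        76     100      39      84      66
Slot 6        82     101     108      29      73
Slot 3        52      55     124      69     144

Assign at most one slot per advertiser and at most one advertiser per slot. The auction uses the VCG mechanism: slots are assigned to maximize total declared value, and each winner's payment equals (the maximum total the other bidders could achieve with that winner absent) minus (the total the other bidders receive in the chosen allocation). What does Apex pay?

Efficient allocation: Quanta→Slot 5 ($87), Nimbus→Slot 2 ($100), Summit→Slot 6 ($108), Apex→Slot 4 ($132), Onyx→Slot 3 ($144); total welfare W = $571.
Apex receives Slot 4 at value $132, so the others get W − 132 = $439.
Without Apex: best allocation of the remaining 4 bidders over all 5 slots is Quanta→Slot 4 ($131), Nimbus→Slot 2 ($100), Summit→Slot 6 ($108), Onyx→Slot 3 ($144), total $483.
VCG payment = (others' best without Apex) − (others' welfare with Apex) = 483 − 439 = $44.

Apex pays $44.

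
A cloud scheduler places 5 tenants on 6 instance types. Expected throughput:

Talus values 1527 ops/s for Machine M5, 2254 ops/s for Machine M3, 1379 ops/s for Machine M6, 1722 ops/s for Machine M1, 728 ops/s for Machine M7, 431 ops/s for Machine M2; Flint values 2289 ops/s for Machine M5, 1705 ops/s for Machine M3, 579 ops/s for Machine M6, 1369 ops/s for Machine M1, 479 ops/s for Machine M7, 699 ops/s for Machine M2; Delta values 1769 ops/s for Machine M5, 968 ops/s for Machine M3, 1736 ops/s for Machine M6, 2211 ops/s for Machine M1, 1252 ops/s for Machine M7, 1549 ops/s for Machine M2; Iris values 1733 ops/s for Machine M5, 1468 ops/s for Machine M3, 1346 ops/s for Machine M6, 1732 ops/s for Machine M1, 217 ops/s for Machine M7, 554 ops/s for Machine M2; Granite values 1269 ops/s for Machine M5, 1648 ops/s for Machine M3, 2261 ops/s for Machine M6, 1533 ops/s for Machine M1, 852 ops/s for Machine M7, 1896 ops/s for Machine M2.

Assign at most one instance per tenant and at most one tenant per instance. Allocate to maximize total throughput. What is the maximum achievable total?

Treat this as an assignment problem: match each tenant to one instance.
Optimal: Talus→Machine M3 (2254 ops/s), Flint→Machine M5 (2289 ops/s), Delta→Machine M2 (1549 ops/s), Iris→Machine M1 (1732 ops/s), Granite→Machine M6 (2261 ops/s) — total 2254+2289+1549+1732+2261 = 10085 ops/s.
Row-greedy (each tenant in turn takes its best remaining instance) gives 9996 ops/s, worse by 89.
Next-best assignment: Talus→Machine M3, Flint→Machine M5, Delta→Machine M1, Iris→Machine M6, Granite→Machine M2 = 9996 ops/s.
Swapping Iris↔Delta (Iris→Machine M2 554 ops/s, Delta→Machine M1 2211 ops/s) loses 516.

Max total: 10085 ops/s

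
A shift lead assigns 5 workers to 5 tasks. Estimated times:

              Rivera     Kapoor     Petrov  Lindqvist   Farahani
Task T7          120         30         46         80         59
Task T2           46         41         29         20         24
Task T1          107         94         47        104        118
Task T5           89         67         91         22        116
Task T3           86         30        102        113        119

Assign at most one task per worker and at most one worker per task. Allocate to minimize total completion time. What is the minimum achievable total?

Optimal: Rivera→Task T2 (46 min), Kapoor→Task T3 (30 min), Petrov→Task T1 (47 min), Lindqvist→Task T5 (22 min), Farahani→Task T7 (59 min) — total 46+30+47+22+59 = 204 min.
Column-greedy (each task in turn goes to its cheapest remaining worker) gives 305 min, worse by 101.
Swapping Farahani↔Rivera (Farahani→Task T2 24 min, Rivera→Task T7 120 min) adds 39.

Min total: 204 min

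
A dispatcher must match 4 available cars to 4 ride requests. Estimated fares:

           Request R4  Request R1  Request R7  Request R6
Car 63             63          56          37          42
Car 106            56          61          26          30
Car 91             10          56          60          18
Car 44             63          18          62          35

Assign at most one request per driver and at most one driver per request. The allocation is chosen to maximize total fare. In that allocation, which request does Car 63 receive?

Optimal: Car 63→Request R6 ($42), Car 106→Request R1 ($61), Car 91→Request R7 ($60), Car 44→Request R4 ($63) — total 42+61+60+63 = $226.
Row-greedy (each driver in turn takes its best remaining request) gives $219, worse by 7.
Car 63's own top request is Request R4 ($63), but forcing Car 63→Request R4 and reassigning the rest optimally gives only $219 — worse by 7.

Car 63 receives Request R6.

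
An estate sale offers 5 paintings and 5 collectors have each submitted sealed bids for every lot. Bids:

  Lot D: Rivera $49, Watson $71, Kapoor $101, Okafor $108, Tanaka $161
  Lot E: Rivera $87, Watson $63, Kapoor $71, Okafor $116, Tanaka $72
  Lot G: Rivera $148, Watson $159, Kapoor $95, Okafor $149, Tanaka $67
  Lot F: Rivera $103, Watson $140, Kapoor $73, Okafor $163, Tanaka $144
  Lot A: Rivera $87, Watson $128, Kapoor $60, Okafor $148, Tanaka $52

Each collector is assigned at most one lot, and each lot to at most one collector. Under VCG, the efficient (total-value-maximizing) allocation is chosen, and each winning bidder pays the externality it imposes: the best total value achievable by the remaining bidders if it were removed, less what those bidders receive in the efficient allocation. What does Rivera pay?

Rivera pays $31.

Efficient allocation: Rivera→Lot G ($148), Watson→Lot A ($128), Kapoor→Lot E ($71), Okafor→Lot F ($163), Tanaka→Lot D ($161); total welfare W = $671.
Rivera receives Lot G at value $148, so the others get W − 148 = $523.
Without Rivera: best allocation of the remaining 4 bidders over all 5 lots is Watson→Lot G ($159), Kapoor→Lot E ($71), Okafor→Lot F ($163), Tanaka→Lot D ($161), total $554.
VCG payment = (others' best without Rivera) − (others' welfare with Rivera) = 554 − 523 = $31.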